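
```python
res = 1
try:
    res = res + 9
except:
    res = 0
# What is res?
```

Step-by-step execution trace:
1. res starts at 1.
2. try: `res = res + 9` → res = 10. No exception raised.
3. `except` is skipped.
Result: 10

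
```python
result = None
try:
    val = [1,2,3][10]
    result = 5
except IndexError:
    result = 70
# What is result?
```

Step-by-step execution trace:
1. `val = [1,2,3][10]` raises IndexError.
2. `result = 5` is not reached.
3. `except IndexError` matches → result = 70.
Result: 70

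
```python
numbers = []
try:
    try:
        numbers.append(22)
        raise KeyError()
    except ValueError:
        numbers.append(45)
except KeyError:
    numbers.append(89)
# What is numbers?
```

Step-by-step execution trace:
1. Inner try: `numbers.append(22)` → numbers = [22].
2. `raise KeyError()` raises KeyError.
3. Inner `except ValueError` does not match KeyError; exception propagates to outer try.
4. Outer `except KeyError` matches → `numbers.append(89)` → numbers = [22, 89].
Result: [22, 89]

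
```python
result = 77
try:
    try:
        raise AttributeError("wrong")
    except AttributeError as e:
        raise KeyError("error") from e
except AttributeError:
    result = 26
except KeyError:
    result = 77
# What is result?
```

Step-by-step execution trace:
1. Inner try raises AttributeError; inner `except AttributeError as e` catches it.
2. `raise KeyError(...) from e` raises KeyError (AttributeError is attached as __cause__, but only KeyError is active).
3. Outer `except AttributeError` does not match KeyError; skipped.
4. Outer `except KeyError` matches → result = 77.
Result: 77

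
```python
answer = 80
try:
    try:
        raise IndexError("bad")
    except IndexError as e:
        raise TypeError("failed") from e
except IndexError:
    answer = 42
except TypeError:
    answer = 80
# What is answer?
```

Step-by-step execution trace:
1. Inner try raises IndexError; inner `except IndexError as e` catches it.
2. `raise TypeError(...) from e` raises TypeError (IndexError is attached as __cause__, but only TypeError is active).
3. Outer `except IndexError` does not match TypeError; skipped.
4. Outer `except TypeError` matches → answer = 80.
Result: 80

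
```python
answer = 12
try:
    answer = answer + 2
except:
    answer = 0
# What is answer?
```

Step-by-step execution trace:
1. answer starts at 12.
2. try: `answer = answer + 2` → answer = 14. No exception raised.
3. `except` is skipped.
Result: 14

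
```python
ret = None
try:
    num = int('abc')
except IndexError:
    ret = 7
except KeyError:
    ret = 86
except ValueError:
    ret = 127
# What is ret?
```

Step-by-step execution trace:
1. `num = int('abc')` raises ValueError.
2. `except IndexError` does not match ValueError; skipped.
3. `except KeyError` does not match ValueError; skipped.
4. `except ValueError` matches → ret = 127.
Result: 127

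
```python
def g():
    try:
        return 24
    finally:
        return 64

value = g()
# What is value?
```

Step-by-step execution trace:
1. `g()` enters try: `return 24` sets pending return value 24.
2. Before returning, `finally: return 64` runs and overrides the pending return.
3. g() returns 64 → value = 64.
Result: 64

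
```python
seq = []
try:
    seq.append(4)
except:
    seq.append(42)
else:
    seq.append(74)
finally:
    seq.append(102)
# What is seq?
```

Step-by-step execution trace:
1. try: `seq.append(4)` → seq = [4]. No exception raised.
2. `except` is skipped.
3. `else` runs: `seq.append(74)` → seq = [4, 74].
4. `finally` always runs: `seq.append(102)` → seq = [4, 74, 102].
Result: [4, 74, 102]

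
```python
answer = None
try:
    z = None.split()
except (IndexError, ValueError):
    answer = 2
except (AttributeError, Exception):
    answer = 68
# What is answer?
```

Step-by-step execution trace:
1. `z = None.split()` raises AttributeError.
2. `except (IndexError, ValueError)` does not match AttributeError; skipped.
3. `except (AttributeError, Exception)` matches (AttributeError is in the tuple) → answer = 68.
Result: 68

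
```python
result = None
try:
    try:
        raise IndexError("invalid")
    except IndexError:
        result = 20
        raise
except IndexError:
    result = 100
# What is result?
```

Step-by-step execution trace:
1. Inner try: `raise IndexError("invalid")` raises IndexError.
2. Inner `except IndexError` matches → result = 20.
3. bare `raise` re-raises the same IndexError.
4. Outer `except IndexError` matches → result = 100.
Result: 100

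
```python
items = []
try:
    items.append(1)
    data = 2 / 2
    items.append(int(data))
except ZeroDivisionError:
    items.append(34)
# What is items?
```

Step-by-step execution trace:
1. try: `items.append(1)` → items = [1].
2. `data = 2 / 2` → data = 1.0. No exception raised.
3. `items.append(int(data))` → items = [1, 1].
4. `except ZeroDivisionError` is skipped (no exception was raised).
Result: [1, 1]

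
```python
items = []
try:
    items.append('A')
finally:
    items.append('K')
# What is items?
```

Step-by-step execution trace:
1. try: `items.append('A')` → items = ['A'].
2. The try body completes without raising.
3. finally always runs: `items.append('K')` → items = ['A', 'K'].
Result: ['A', 'K']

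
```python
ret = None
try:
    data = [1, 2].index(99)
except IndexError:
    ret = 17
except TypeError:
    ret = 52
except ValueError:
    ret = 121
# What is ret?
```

Step-by-step execution trace:
1. `data = [1, 2].index(99)` raises ValueError.
2. `except IndexError` does not match ValueError; skipped.
3. `except TypeError` does not match ValueError; skipped.
4. `except ValueError` matches → ret = 121.
Result: 121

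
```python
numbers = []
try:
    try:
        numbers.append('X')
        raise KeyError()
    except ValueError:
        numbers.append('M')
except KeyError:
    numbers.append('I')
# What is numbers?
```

Step-by-step execution trace:
1. Inner try: `numbers.append('X')` → numbers = ['X'].
2. `raise KeyError()` raises KeyError.
3. Inner `except ValueError` does not match KeyError; exception propagates to outer try.
4. Outer `except KeyError` matches → `numbers.append('I')` → numbers = ['X', 'I'].
Result: ['X', 'I']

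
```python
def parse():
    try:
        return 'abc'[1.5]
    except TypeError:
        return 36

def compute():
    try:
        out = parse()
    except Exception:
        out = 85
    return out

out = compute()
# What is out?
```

Step-by-step execution trace:
1. `compute()` calls `parse()`.
2. In parse: `'abc'[1.5]` raises TypeError; `except TypeError` catches it → returns 36.
3. In compute: `out = parse()` → out = 36. No exception reaches compute.
4. `except Exception` is skipped; compute returns 36.
5. out = 36.
Result: 36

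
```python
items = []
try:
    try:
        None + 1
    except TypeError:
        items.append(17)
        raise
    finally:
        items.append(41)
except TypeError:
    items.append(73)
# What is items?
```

Step-by-step execution trace:
1. Inner try: `None + 1` raises TypeError.
2. Inner `except TypeError` matches → `items.append(17)` → items = [17].
3. bare `raise` re-raises TypeError.
4. Inner `finally` runs during unwinding: `items.append(41)` → items = [17, 41].
5. Outer `except TypeError` matches → `items.append(73)` → items = [17, 41, 73].
Result: [17, 41, 73]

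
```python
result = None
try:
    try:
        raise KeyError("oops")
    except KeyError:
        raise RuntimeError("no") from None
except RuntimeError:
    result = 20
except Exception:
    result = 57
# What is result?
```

Step-by-step execution trace:
1. Inner try raises KeyError; inner `except KeyError` catches it.
2. `raise RuntimeError(...) from None` raises RuntimeError (from None suppresses __context__, but the active exception is still RuntimeError).
3. Outer `except RuntimeError` matches → result = 20.
4. `except Exception` is not reached.
Result: 20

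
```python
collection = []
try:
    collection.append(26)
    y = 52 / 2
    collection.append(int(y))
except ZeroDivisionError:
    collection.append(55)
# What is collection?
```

Step-by-step execution trace:
1. try: `collection.append(26)` → collection = [26].
2. `y = 52 / 2` → y = 26.0. No exception raised.
3. `collection.append(int(y))` → collection = [26, 26].
4. `except ZeroDivisionError` is skipped (no exception was raised).
Result: [26, 26]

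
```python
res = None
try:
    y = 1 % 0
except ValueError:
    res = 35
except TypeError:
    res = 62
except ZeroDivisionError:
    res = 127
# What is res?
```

Step-by-step execution trace:
1. `y = 1 % 0` raises ZeroDivisionError.
2. `except ValueError` does not match ZeroDivisionError; skipped.
3. `except TypeError` does not match ZeroDivisionError; skipped.
4. `except ZeroDivisionError` matches → res = 127.
Result: 127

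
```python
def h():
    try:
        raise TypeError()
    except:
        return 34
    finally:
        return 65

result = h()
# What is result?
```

Step-by-step execution trace:
1. `h()` enters try: `raise TypeError()` raises TypeError.
2. bare `except` matches → `return 34` sets pending return value 34.
3. Before returning, `finally: return 65` runs and overrides the pending return.
4. h() returns 65 → result = 65.
Result: 65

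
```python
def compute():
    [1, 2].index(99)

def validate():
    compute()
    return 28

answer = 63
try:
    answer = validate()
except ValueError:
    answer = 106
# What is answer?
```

Step-by-step execution trace:
1. answer starts at 63.
2. try: `validate()` calls `compute()`.
3. `compute()` evaluates `[1, 2].index(99)`, which raises ValueError; it propagates through validate (uncaught).
4. `return 28` in validate is not reached; the assignment to answer does not complete.
5. `except ValueError` matches → answer = 106.
Result: 106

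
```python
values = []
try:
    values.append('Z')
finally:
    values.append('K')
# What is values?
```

Step-by-step execution trace:
1. try: `values.append('Z')` → values = ['Z'].
2. The try body completes without raising.
3. finally always runs: `values.append('K')` → values = ['Z', 'K'].
Result: ['Z', 'K']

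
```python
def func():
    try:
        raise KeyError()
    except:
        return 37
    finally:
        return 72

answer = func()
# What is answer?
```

Step-by-step execution trace:
1. `func()` enters try: `raise KeyError()` raises KeyError.
2. bare `except` matches → `return 37` sets pending return value 37.
3. Before returning, `finally: return 72` runs and overrides the pending return.
4. func() returns 72 → answer = 72.
Result: 72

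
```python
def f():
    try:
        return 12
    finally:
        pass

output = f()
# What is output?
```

Step-by-step execution trace:
1. `f()` enters try: `return 12` sets pending return value 12.
2. Before returning, `finally: pass` runs (no effect).
3. f() returns 12 → output = 12.
Result: 12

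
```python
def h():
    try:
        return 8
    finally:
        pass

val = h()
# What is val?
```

Step-by-step execution trace:
1. `h()` enters try: `return 8` sets pending return value 8.
2. Before returning, `finally: pass` runs (no effect).
3. h() returns 8 → val = 8.
Result: 8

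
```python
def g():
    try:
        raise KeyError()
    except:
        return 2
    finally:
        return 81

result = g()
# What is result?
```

Step-by-step execution trace:
1. `g()` enters try: `raise KeyError()` raises KeyError.
2. bare `except` matches → `return 2` sets pending return value 2.
3. Before returning, `finally: return 81` runs and overrides the pending return.
4. g() returns 81 → result = 81.
Result: 81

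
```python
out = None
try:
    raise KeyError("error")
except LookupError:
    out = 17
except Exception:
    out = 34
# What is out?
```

Step-by-step execution trace:
1. `raise KeyError(...)` raises KeyError.
2. `except LookupError` matches (KeyError is a subclass of LookupError) → out = 17.
3. `except Exception` is not reached.
Result: 17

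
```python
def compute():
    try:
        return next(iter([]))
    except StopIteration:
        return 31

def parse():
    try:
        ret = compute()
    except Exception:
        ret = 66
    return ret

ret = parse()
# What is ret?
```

Step-by-step execution trace:
1. `parse()` calls `compute()`.
2. In compute: `next(iter([]))` raises StopIteration; `except StopIteration` catches it → returns 31.
3. In parse: `ret = compute()` → ret = 31. No exception reaches parse.
4. `except Exception` is skipped; parse returns 31.
5. ret = 31.
Result: 31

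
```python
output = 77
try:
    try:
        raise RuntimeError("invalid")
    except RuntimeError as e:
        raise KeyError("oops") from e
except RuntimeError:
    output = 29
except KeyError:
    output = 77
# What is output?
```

Step-by-step execution trace:
1. Inner try raises RuntimeError; inner `except RuntimeError as e` catches it.
2. `raise KeyError(...) from e` raises KeyError (RuntimeError is attached as __cause__, but only KeyError is active).
3. Outer `except RuntimeError` does not match KeyError; skipped.
4. Outer `except KeyError` matches → output = 77.
Result: 77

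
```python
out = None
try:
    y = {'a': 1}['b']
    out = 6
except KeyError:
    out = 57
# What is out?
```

Step-by-step execution trace:
1. `y = {'a': 1}['b']` raises KeyError.
2. `out = 6` is not reached.
3. `except KeyError` matches → out = 57.
Result: 57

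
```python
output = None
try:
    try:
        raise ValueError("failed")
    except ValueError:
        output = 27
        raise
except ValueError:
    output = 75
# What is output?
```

Step-by-step execution trace:
1. Inner try: `raise ValueError("failed")` raises ValueError.
2. Inner `except ValueError` matches → output = 27.
3. bare `raise` re-raises the same ValueError.
4. Outer `except ValueError` matches → output = 75.
Result: 75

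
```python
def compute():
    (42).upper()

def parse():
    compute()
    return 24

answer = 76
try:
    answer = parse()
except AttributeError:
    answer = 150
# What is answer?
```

Step-by-step execution trace:
1. answer starts at 76.
2. try: `parse()` calls `compute()`.
3. `compute()` evaluates `(42).upper()`, which raises AttributeError; it propagates through parse (uncaught).
4. `return 24` in parse is not reached; the assignment to answer does not complete.
5. `except AttributeError` matches → answer = 150.
Result: 150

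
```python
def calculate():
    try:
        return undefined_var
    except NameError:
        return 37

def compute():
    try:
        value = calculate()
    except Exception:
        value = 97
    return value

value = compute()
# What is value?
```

Step-by-step execution trace:
1. `compute()` calls `calculate()`.
2. In calculate: `undefined_var` raises NameError; `except NameError` catches it → returns 37.
3. In compute: `value = calculate()` → value = 37. No exception reaches compute.
4. `except Exception` is skipped; compute returns 37.
5. value = 37.
Result: 37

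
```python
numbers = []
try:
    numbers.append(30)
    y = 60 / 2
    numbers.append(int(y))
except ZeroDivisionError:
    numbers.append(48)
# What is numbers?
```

Step-by-step execution trace:
1. try: `numbers.append(30)` → numbers = [30].
2. `y = 60 / 2` → y = 30.0. No exception raised.
3. `numbers.append(int(y))` → numbers = [30, 30].
4. `except ZeroDivisionError` is skipped (no exception was raised).
Result: [30, 30]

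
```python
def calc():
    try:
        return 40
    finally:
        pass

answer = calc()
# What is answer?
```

Step-by-step execution trace:
1. `calc()` enters try: `return 40` sets pending return value 40.
2. Before returning, `finally: pass` runs (no effect).
3. calc() returns 40 → answer = 40.
Result: 40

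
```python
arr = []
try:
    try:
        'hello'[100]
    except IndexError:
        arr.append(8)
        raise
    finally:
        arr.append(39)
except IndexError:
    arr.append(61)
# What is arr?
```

Step-by-step execution trace:
1. Inner try: `'hello'[100]` raises IndexError.
2. Inner `except IndexError` matches → `arr.append(8)` → arr = [8].
3. bare `raise` re-raises IndexError.
4. Inner `finally` runs during unwinding: `arr.append(39)` → arr = [8, 39].
5. Outer `except IndexError` matches → `arr.append(61)` → arr = [8, 39, 61].
Result: [8, 39, 61]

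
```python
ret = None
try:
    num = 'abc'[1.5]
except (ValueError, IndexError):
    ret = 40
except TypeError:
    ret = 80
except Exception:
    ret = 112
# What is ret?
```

Step-by-step execution trace:
1. `num = 'abc'[1.5]` raises TypeError.
2. `except (ValueError, IndexError)` does not match TypeError; skipped.
3. `except TypeError` matches (exact type match) → ret = 80.
4. `except Exception` is not reached.
Result: 80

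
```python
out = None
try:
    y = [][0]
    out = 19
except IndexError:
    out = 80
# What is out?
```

Step-by-step execution trace:
1. `y = [][0]` raises IndexError.
2. `out = 19` is not reached.
3. `except IndexError` matches → out = 80.
Result: 80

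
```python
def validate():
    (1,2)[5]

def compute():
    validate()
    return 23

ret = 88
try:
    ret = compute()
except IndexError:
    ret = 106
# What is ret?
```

Step-by-step execution trace:
1. ret starts at 88.
2. try: `compute()` calls `validate()`.
3. `validate()` evaluates `(1,2)[5]`, which raises IndexError; it propagates through compute (uncaught).
4. `return 23` in compute is not reached; the assignment to ret does not complete.
5. `except IndexError` matches → ret = 106.
Result: 106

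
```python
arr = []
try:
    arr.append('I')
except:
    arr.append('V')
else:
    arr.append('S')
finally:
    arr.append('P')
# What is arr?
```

Step-by-step execution trace:
1. try: `arr.append('I')` → arr = ['I']. No exception raised.
2. `except` is skipped.
3. `else` runs: `arr.append('S')` → arr = ['I', 'S'].
4. `finally` always runs: `arr.append('P')` → arr = ['I', 'S', 'P'].
Result: ['I', 'S', 'P']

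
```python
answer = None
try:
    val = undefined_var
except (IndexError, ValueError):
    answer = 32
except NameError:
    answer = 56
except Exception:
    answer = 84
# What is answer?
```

Step-by-step execution trace:
1. `val = undefined_var` raises NameError.
2. `except (IndexError, ValueError)` does not match NameError; skipped.
3. `except NameError` matches (exact type match) → answer = 56.
4. `except Exception` is not reached.
Result: 56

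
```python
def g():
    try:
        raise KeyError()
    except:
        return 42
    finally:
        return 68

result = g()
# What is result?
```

Step-by-step execution trace:
1. `g()` enters try: `raise KeyError()` raises KeyError.
2. bare `except` matches → `return 42` sets pending return value 42.
3. Before returning, `finally: return 68` runs and overrides the pending return.
4. g() returns 68 → result = 68.
Result: 68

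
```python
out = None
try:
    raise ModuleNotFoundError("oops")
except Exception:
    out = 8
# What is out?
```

Step-by-step execution trace:
1. `raise ModuleNotFoundError(...)` raises ModuleNotFoundError.
2. `except Exception` matches (ModuleNotFoundError is a subclass of Exception) → out = 8.
Result: 8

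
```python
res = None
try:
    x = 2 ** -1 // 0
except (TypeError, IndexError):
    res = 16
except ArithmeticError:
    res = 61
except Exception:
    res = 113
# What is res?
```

Step-by-step execution trace:
1. `x = 2 ** -1 // 0` raises ZeroDivisionError.
2. `except (TypeError, IndexError)` does not match ZeroDivisionError; skipped.
3. `except ArithmeticError` matches (ZeroDivisionError is a subclass of ArithmeticError) → res = 61.
4. `except Exception` is not reached.
Result: 61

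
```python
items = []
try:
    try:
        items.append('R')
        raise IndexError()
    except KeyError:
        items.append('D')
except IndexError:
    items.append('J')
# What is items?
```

Step-by-step execution trace:
1. Inner try: `items.append('R')` → items = ['R'].
2. `raise IndexError()` raises IndexError.
3. Inner `except KeyError` does not match IndexError; exception propagates to outer try.
4. Outer `except IndexError` matches → `items.append('J')` → items = ['R', 'J'].
Result: ['R', 'J']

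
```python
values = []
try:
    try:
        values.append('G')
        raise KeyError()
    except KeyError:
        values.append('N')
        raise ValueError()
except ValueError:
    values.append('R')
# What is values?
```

Step-by-step execution trace:
1. Inner try: `values.append('G')` → values = ['G'].
2. `raise KeyError()` raises KeyError.
3. Inner `except KeyError` matches → `values.append('N')` → values = ['G', 'N'].
4. `raise ValueError()` raises ValueError; propagates to outer try.
5. Outer `except ValueError` matches → `values.append('R')` → values = ['G', 'N', 'R'].
Result: ['G', 'N', 'R']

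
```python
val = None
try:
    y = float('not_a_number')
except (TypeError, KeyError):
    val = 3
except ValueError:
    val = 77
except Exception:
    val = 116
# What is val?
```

Step-by-step execution trace:
1. `y = float('not_a_number')` raises ValueError.
2. `except (TypeError, KeyError)` does not match ValueError; skipped.
3. `except ValueError` matches (exact type match) → val = 77.
4. `except Exception` is not reached.
Result: 77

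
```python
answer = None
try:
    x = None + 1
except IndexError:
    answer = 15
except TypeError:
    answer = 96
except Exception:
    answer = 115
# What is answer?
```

Step-by-step execution trace:
1. `x = None + 1` raises TypeError.
2. `except IndexError` does not match TypeError; skipped.
3. `except TypeError` matches → answer = 96.
4. Remaining except clauses are skipped.
Result: 96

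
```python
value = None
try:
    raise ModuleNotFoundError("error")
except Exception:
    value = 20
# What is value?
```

Step-by-step execution trace:
1. `raise ModuleNotFoundError(...)` raises ModuleNotFoundError.
2. `except Exception` matches (ModuleNotFoundError is a subclass of Exception) → value = 20.
Result: 20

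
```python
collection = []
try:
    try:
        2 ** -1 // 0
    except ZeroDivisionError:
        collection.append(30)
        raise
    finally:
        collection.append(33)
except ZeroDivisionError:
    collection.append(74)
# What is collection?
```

Step-by-step execution trace:
1. Inner try: `2 ** -1 // 0` raises ZeroDivisionError.
2. Inner `except ZeroDivisionError` matches → `collection.append(30)` → collection = [30].
3. bare `raise` re-raises ZeroDivisionError.
4. Inner `finally` runs during unwinding: `collection.append(33)` → collection = [30, 33].
5. Outer `except ZeroDivisionError` matches → `collection.append(74)` → collection = [30, 33, 74].
Result: [30, 33, 74]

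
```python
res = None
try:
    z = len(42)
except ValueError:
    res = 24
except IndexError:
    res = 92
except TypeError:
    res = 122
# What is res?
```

Step-by-step execution trace:
1. `z = len(42)` raises TypeError.
2. `except ValueError` does not match TypeError; skipped.
3. `except IndexError` does not match TypeError; skipped.
4. `except TypeError` matches → res = 122.
Result: 122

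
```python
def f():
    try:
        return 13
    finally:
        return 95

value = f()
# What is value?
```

Step-by-step execution trace:
1. `f()` enters try: `return 13` sets pending return value 13.
2. Before returning, `finally: return 95` runs and overrides the pending return.
3. f() returns 95 → value = 95.
Result: 95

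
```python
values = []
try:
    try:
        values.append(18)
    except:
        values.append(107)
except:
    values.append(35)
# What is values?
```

Step-by-step execution trace:
1. Inner try: `values.append(18)` → values = [18]. No exception raised.
2. Inner `except` is skipped.
3. Inner try completes normally; outer `except` is skipped.
Result: [18]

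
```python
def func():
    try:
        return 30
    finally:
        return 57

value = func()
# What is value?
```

Step-by-step execution trace:
1. `func()` enters try: `return 30` sets pending return value 30.
2. Before returning, `finally: return 57` runs and overrides the pending return.
3. func() returns 57 → value = 57.
Result: 57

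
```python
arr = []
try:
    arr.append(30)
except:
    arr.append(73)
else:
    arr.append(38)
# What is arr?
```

Step-by-step execution trace:
1. try: `arr.append(30)` → arr = [30]. No exception raised.
2. `except` is skipped.
3. `else` runs (try completed without exception): `arr.append(38)` → arr = [30, 38].
Result: [30, 38]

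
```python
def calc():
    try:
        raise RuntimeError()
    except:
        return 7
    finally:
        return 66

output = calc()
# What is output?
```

Step-by-step execution trace:
1. `calc()` enters try: `raise RuntimeError()` raises RuntimeError.
2. bare `except` matches → `return 7` sets pending return value 7.
3. Before returning, `finally: return 66` runs and overrides the pending return.
4. calc() returns 66 → output = 66.
Result: 66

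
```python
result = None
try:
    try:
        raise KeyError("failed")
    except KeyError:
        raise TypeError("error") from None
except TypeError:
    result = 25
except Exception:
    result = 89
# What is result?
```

Step-by-step execution trace:
1. Inner try raises KeyError; inner `except KeyError` catches it.
2. `raise TypeError(...) from None` raises TypeError (from None suppresses __context__, but the active exception is still TypeError).
3. Outer `except TypeError` matches → result = 25.
4. `except Exception` is not reached.
Result: 25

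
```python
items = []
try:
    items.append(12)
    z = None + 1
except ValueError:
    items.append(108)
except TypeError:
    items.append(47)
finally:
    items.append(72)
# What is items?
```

Step-by-step execution trace:
1. try: `items.append(12)` → items = [12].
2. `z = None + 1` raises TypeError.
3. `except ValueError` does not match TypeError; skipped.
4. `except TypeError` matches → `items.append(47)` → items = [12, 47].
5. finally always runs: `items.append(72)` → items = [12, 47, 72].
Result: [12, 47, 72]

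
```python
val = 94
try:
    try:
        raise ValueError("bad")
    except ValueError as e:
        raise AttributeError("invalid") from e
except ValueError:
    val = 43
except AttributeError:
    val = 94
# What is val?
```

Step-by-step execution trace:
1. Inner try raises ValueError; inner `except ValueError as e` catches it.
2. `raise AttributeError(...) from e` raises AttributeError (ValueError is attached as __cause__, but only AttributeError is active).
3. Outer `except ValueError` does not match AttributeError; skipped.
4. Outer `except AttributeError` matches → val = 94.
Result: 94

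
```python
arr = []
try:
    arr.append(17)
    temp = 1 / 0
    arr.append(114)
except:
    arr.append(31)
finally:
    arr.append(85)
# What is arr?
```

Step-by-step execution trace:
1. try: `arr.append(17)` → arr = [17].
2. `temp = 1 / 0` raises ZeroDivisionError; `arr.append(114)` is not reached.
3. bare `except` matches → `arr.append(31)` → arr = [17, 31].
4. finally always runs: `arr.append(85)` → arr = [17, 31, 85].
Result: [17, 31, 85]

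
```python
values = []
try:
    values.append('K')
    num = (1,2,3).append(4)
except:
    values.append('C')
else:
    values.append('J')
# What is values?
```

Step-by-step execution trace:
1. try: `values.append('K')` → values = ['K'].
2. `num = (1,2,3).append(4)` raises AttributeError.
3. bare `except` matches → `values.append('C')` → values = ['K', 'C'].
4. `else` is skipped (an exception was raised).
Result: ['K', 'C']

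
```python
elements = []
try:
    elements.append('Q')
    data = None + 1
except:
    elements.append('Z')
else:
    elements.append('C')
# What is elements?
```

Step-by-step execution trace:
1. try: `elements.append('Q')` → elements = ['Q'].
2. `data = None + 1` raises TypeError.
3. bare `except` matches → `elements.append('Z')` → elements = ['Q', 'Z'].
4. `else` is skipped (an exception was raised).
Result: ['Q', 'Z']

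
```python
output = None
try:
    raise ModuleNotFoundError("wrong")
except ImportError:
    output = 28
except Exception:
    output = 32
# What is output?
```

Step-by-step execution trace:
1. `raise ModuleNotFoundError(...)` raises ModuleNotFoundError.
2. `except ImportError` matches (ModuleNotFoundError is a subclass of ImportError) → output = 28.
3. `except Exception` is not reached.
Result: 28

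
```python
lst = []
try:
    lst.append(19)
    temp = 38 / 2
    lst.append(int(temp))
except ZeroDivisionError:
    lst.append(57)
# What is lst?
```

Step-by-step execution trace:
1. try: `lst.append(19)` → lst = [19].
2. `temp = 38 / 2` → temp = 19.0. No exception raised.
3. `lst.append(int(temp))` → lst = [19, 19].
4. `except ZeroDivisionError` is skipped (no exception was raised).
Result: [19, 19]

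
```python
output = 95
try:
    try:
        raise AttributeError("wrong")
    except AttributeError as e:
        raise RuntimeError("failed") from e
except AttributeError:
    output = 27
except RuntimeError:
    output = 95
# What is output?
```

Step-by-step execution trace:
1. Inner try raises AttributeError; inner `except AttributeError as e` catches it.
2. `raise RuntimeError(...) from e` raises RuntimeError (AttributeError is attached as __cause__, but only RuntimeError is active).
3. Outer `except AttributeError` does not match RuntimeError; skipped.
4. Outer `except RuntimeError` matches → output = 95.
Result: 95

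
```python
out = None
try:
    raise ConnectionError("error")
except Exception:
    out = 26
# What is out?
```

Step-by-step execution trace:
1. `raise ConnectionError(...)` raises ConnectionError.
2. `except Exception` matches (ConnectionError is a subclass of Exception) → out = 26.
Result: 26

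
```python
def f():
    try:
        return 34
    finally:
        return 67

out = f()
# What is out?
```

Step-by-step execution trace:
1. `f()` enters try: `return 34` sets pending return value 34.
2. Before returning, `finally: return 67` runs and overrides the pending return.
3. f() returns 67 → out = 67.
Result: 67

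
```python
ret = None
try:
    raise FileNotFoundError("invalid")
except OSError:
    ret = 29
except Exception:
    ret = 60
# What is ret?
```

Step-by-step execution trace:
1. `raise FileNotFoundError(...)` raises FileNotFoundError.
2. `except OSError` matches (FileNotFoundError is a subclass of OSError) → ret = 29.
3. `except Exception` is not reached.
Result: 29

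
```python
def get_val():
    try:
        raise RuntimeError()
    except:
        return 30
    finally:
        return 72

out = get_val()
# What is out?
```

Step-by-step execution trace:
1. `get_val()` enters try: `raise RuntimeError()` raises RuntimeError.
2. bare `except` matches → `return 30` sets pending return value 30.
3. Before returning, `finally: return 72` runs and overrides the pending return.
4. get_val() returns 72 → out = 72.
Result: 72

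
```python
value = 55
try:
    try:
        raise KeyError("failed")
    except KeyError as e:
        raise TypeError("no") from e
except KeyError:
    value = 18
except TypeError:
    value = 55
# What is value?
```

Step-by-step execution trace:
1. Inner try raises KeyError; inner `except KeyError as e` catches it.
2. `raise TypeError(...) from e` raises TypeError (KeyError is attached as __cause__, but only TypeError is active).
3. Outer `except KeyError` does not match TypeError; skipped.
4. Outer `except TypeError` matches → value = 55.
Result: 55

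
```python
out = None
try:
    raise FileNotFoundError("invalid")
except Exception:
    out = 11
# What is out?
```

Step-by-step execution trace:
1. `raise FileNotFoundError(...)` raises FileNotFoundError.
2. `except Exception` matches (FileNotFoundError is a subclass of Exception) → out = 11.
Result: 11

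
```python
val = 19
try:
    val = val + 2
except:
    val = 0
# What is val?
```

Step-by-step execution trace:
1. val starts at 19.
2. try: `val = val + 2` → val = 21. No exception raised.
3. `except` is skipped.
Result: 21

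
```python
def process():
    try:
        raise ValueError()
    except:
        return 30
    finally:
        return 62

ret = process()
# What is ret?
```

Step-by-step execution trace:
1. `process()` enters try: `raise ValueError()` raises ValueError.
2. bare `except` matches → `return 30` sets pending return value 30.
3. Before returning, `finally: return 62` runs and overrides the pending return.
4. process() returns 62 → ret = 62.
Result: 62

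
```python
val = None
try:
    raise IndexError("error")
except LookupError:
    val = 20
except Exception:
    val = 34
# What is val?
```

Step-by-step execution trace:
1. `raise IndexError(...)` raises IndexError.
2. `except LookupError` matches (IndexError is a subclass of LookupError) → val = 20.
3. `except Exception` is not reached.
Result: 20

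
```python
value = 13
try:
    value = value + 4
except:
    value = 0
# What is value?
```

Step-by-step execution trace:
1. value starts at 13.
2. try: `value = value + 4` → value = 17. No exception raised.
3. `except` is skipped.
Result: 17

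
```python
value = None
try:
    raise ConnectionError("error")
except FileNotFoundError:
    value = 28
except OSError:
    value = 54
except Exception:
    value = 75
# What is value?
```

Step-by-step execution trace:
1. `raise ConnectionError(...)` raises ConnectionError.
2. `except FileNotFoundError` does not match (ConnectionError is not a subclass of FileNotFoundError); skipped.
3. `except OSError` matches (ConnectionError is a subclass of OSError) → value = 54.
4. `except Exception` is not reached.
Result: 54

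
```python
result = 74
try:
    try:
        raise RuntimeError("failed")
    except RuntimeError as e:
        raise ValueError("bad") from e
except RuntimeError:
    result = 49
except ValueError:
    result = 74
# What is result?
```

Step-by-step execution trace:
1. Inner try raises RuntimeError; inner `except RuntimeError as e` catches it.
2. `raise ValueError(...) from e` raises ValueError (RuntimeError is attached as __cause__, but only ValueError is active).
3. Outer `except RuntimeError` does not match ValueError; skipped.
4. Outer `except ValueError` matches → result = 74.
Result: 74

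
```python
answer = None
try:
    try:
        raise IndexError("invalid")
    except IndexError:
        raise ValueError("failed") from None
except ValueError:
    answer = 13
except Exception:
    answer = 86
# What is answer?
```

Step-by-step execution trace:
1. Inner try raises IndexError; inner `except IndexError` catches it.
2. `raise ValueError(...) from None` raises ValueError (from None suppresses __context__, but the active exception is still ValueError).
3. Outer `except ValueError` matches → answer = 13.
4. `except Exception` is not reached.
Result: 13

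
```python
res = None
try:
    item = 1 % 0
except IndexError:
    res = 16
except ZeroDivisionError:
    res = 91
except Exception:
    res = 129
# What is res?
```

Step-by-step execution trace:
1. `item = 1 % 0` raises ZeroDivisionError.
2. `except IndexError` does not match ZeroDivisionError; skipped.
3. `except ZeroDivisionError` matches → res = 91.
4. Remaining except clauses are skipped.
Result: 91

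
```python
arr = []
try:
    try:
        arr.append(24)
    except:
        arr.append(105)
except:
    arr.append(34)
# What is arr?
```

Step-by-step execution trace:
1. Inner try: `arr.append(24)` → arr = [24]. No exception raised.
2. Inner `except` is skipped.
3. Inner try completes normally; outer `except` is skipped.
Result: [24]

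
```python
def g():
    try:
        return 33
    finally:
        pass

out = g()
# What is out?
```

Step-by-step execution trace:
1. `g()` enters try: `return 33` sets pending return value 33.
2. Before returning, `finally: pass` runs (no effect).
3. g() returns 33 → out = 33.
Result: 33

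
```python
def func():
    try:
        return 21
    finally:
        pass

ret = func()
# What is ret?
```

Step-by-step execution trace:
1. `func()` enters try: `return 21` sets pending return value 21.
2. Before returning, `finally: pass` runs (no effect).
3. func() returns 21 → ret = 21.
Result: 21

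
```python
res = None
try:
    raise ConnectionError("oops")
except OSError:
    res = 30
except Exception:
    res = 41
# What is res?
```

Step-by-step execution trace:
1. `raise ConnectionError(...)` raises ConnectionError.
2. `except OSError` matches (ConnectionError is a subclass of OSError) → res = 30.
3. `except Exception` is not reached.
Result: 30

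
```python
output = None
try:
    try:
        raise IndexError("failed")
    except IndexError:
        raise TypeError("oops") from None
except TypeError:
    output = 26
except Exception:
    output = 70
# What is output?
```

Step-by-step execution trace:
1. Inner try raises IndexError; inner `except IndexError` catches it.
2. `raise TypeError(...) from None` raises TypeError (from None suppresses __context__, but the active exception is still TypeError).
3. Outer `except TypeError` matches → output = 26.
4. `except Exception` is not reached.
Result: 26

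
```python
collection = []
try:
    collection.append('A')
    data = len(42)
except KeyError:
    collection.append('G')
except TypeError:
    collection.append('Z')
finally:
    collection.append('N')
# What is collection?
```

Step-by-step execution trace:
1. try: `collection.append('A')` → collection = ['A'].
2. `data = len(42)` raises TypeError.
3. `except KeyError` does not match TypeError; skipped.
4. `except TypeError` matches → `collection.append('Z')` → collection = ['A', 'Z'].
5. finally always runs: `collection.append('N')` → collection = ['A', 'Z', 'N'].
Result: ['A', 'Z', 'N']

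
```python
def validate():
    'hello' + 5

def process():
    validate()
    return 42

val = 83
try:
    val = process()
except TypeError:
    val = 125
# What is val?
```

Step-by-step execution trace:
1. val starts at 83.
2. try: `process()` calls `validate()`.
3. `validate()` evaluates `'hello' + 5`, which raises TypeError; it propagates through process (uncaught).
4. `return 42` in process is not reached; the assignment to val does not complete.
5. `except TypeError` matches → val = 125.
Result: 125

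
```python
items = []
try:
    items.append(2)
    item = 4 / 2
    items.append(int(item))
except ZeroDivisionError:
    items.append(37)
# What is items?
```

Step-by-step execution trace:
1. try: `items.append(2)` → items = [2].
2. `item = 4 / 2` → item = 2.0. No exception raised.
3. `items.append(int(item))` → items = [2, 2].
4. `except ZeroDivisionError` is skipped (no exception was raised).
Result: [2, 2]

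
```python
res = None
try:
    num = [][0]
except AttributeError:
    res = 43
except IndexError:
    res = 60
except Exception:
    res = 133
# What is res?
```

Step-by-step execution trace:
1. `num = [][0]` raises IndexError.
2. `except AttributeError` does not match IndexError; skipped.
3. `except IndexError` matches → res = 60.
4. Remaining except clauses are skipped.
Result: 60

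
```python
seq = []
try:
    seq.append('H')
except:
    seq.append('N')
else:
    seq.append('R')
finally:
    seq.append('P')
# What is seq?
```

Step-by-step execution trace:
1. try: `seq.append('H')` → seq = ['H']. No exception raised.
2. `except` is skipped.
3. `else` runs: `seq.append('R')` → seq = ['H', 'R'].
4. `finally` always runs: `seq.append('P')` → seq = ['H', 'R', 'P'].
Result: ['H', 'R', 'P']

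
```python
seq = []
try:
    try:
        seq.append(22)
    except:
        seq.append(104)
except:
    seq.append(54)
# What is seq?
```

Step-by-step execution trace:
1. Inner try: `seq.append(22)` → seq = [22]. No exception raised.
2. Inner `except` is skipped.
3. Inner try completes normally; outer `except` is skipped.
Result: [22]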